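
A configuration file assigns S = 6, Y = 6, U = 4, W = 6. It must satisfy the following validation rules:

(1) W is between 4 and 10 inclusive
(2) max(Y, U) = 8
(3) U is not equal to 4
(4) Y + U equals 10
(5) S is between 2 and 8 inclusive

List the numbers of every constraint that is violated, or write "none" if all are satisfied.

The assignment fails constraints 2, 3.

(1) W = 6 lies in [4, 10] — satisfied.
(2) max(6, 4) = 6, not 8 — violated.
(3) U = 4, but 4 is required to differ — violated.
(4) Y + U = 6 + 4 = 10 — satisfied.
(5) S = 6 lies in [2, 8] — satisfied.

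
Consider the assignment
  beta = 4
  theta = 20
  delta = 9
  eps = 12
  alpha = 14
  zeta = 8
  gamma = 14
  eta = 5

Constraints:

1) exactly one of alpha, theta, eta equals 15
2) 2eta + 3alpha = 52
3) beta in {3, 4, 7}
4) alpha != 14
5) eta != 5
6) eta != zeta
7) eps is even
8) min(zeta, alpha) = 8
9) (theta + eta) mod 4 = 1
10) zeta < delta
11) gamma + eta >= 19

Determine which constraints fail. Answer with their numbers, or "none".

Violated: 1, 4, and 5.

1) alpha=14, theta=20, eta=5; 0 of them equal 15, not exactly one  no
2) 2eta + 3alpha = 2(5) + 3(14) = 52  yes
3) beta = 4 is in {3, 4, 7}  yes
4) alpha = 14, but 14 is required to differ  no
5) eta = 5, but 5 is required to differ  no
6) eta = 5, zeta = 8; distinct  yes
7) eps = 12 is even  yes
8) min(8, 14) = 8  yes
9) theta + eta = 25; 25 mod 4 = 1  yes
10) zeta = 8, delta = 9; 8 < 9  yes
11) gamma + eta = 14 + 5 = 19; 19 ≥ 19  yes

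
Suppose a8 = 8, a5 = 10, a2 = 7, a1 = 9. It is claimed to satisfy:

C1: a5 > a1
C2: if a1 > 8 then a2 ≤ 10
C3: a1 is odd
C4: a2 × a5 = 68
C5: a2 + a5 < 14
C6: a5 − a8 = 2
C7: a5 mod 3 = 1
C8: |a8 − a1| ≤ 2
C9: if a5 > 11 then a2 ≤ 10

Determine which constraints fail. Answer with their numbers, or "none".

C1: a5 = 10, a1 = 9; 10 > 9  OK
C2: a1 = 9 > 8, so we need a2 ≤ 10; a2 = 7 ≤ 10  OK
C3: a1 = 9 is odd  OK
C4: a2 × a5 = 7 × 10 = 70, not 68  FAIL
C5: a2 + a5 = 7 + 10 = 17; 17 ≥ 14, bound 14 not met  FAIL
C6: a5 − a8 = 10 − 8 = 2  OK
C7: 10 mod 3 = 1  OK
C8: |8 − 9| = 1; 1 ≤ 2  OK
C9: a5 = 10, not > 11; antecedent false, conditional vacuously true  OK

Constraints 4, 5 are violated.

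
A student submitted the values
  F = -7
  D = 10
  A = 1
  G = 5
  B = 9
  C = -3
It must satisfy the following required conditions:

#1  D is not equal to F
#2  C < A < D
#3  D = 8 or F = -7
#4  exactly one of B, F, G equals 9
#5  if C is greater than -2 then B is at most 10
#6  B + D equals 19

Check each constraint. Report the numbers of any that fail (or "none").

#1 D = 10, F = -7; distinct — holds.
#2 values -3 < 1 < 10 — holds.
#3 D = 10 ≠ 8, but F = -7 = -7 (second disjunct) — holds.
#4 B=9, F=-7, G=5; 1 of them equals 9 — holds.
#5 C = -3, not > -2; antecedent false, conditional vacuously true — holds.
#6 B + D = 9 + 10 = 19 — holds.

All constraints are satisfied.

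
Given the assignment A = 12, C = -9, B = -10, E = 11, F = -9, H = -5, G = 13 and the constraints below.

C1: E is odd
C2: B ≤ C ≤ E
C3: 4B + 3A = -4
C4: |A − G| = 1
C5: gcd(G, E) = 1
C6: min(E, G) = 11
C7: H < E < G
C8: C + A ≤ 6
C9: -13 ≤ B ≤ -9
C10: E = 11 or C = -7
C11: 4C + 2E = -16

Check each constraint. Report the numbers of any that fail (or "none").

C1: E = 11 is odd — holds.
C2: values -10 ≤ -9 ≤ 11 — holds.
C3: 4B + 3A = 4(-10) + 3(12) = -4 — holds.
C4: |12 − 13| = 1 — holds.
C5: gcd(13, 11) = 1 — holds.
C6: min(11, 13) = 11 — holds.
C7: values -5 < 11 < 13 — holds.
C8: C + A = -9 + 12 = 3; 3 ≤ 6 — holds.
C9: B = -10 lies in [-13, -9] — holds.
C10: E = 11 = 11 (first disjunct) — holds.
C11: 4C + 2E = 4(-9) + 2(11) = -14, not -16 — fails.

No — constraint 11 is not satisfied.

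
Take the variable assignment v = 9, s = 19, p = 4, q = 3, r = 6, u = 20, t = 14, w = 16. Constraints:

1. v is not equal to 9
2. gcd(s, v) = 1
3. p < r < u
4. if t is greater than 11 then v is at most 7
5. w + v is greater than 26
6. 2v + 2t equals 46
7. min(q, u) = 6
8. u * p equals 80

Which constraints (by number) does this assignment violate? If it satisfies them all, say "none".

Constraints 1, 4, 5, and 7 do not hold.

1. v = 9, but 9 is required to differ — violated.
2. gcd(19, 9) = 1 — satisfied.
3. values 4 < 6 < 20 — satisfied.
4. t = 14 > 11, so we need v ≤ 7; but v = 9 > 7 — violated.
5. w + v = 16 + 9 = 25; 25 ≤ 26, bound 26 not met — violated.
6. 2v + 2t = 2(9) + 2(14) = 46 — satisfied.
7. min(3, 20) = 3, not 6 — violated.
8. u * p = 20 * 4 = 80 — satisfied.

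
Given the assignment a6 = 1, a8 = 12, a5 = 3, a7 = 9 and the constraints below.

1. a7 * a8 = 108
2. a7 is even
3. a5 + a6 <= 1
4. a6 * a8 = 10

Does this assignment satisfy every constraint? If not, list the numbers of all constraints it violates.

1. a7 * a8 = 9 * 12 = 108 — holds.
2. a7 = 9 is odd — does not hold.
3. a5 + a6 = 3 + 1 = 4; 4 > 1, bound 1 not met — does not hold.
4. a6 * a8 = 1 * 12 = 12, not 10 — does not hold.

Constraints 2, 3, and 4 are violated.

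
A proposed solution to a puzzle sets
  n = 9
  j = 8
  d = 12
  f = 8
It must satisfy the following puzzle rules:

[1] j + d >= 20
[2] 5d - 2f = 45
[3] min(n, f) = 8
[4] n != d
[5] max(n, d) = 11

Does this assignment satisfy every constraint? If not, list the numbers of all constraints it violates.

The assignment fails constraints 2, 5.

[1] j + d = 8 + 12 = 20; 20 ≥ 20 — holds.
[2] 5d - 2f = 5(12) - 2(8) = 44, not 45 — does not hold.
[3] min(9, 8) = 8 — holds.
[4] n = 9, d = 12; distinct — holds.
[5] max(9, 12) = 12, not 11 — does not hold.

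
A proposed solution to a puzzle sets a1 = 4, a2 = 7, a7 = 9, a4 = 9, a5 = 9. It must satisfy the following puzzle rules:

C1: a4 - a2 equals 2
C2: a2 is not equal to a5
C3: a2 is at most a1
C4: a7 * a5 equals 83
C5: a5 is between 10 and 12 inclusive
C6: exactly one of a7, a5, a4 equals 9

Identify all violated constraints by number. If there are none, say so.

C1: a4 - a2 = 9 - 7 = 2  holds
C2: a2 = 7, a5 = 9; distinct  holds
C3: a2 = 7, a1 = 4; 7 > 4 (want ≤)  fails
C4: a7 * a5 = 9 * 9 = 81, not 83  fails
C5: a5 = 9 is outside [10, 12]  fails
C6: a7=9, a5=9, a4=9; 3 of them equal 9, not exactly one  fails

Violated: 3, 4, 5, and 6.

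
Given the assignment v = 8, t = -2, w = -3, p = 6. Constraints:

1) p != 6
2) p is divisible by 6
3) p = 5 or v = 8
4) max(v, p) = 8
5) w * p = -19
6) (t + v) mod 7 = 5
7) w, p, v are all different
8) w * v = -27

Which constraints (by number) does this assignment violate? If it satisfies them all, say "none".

1) p = 6, but 6 is required to differ  false
2) 6 / 6 = 1, so 6 divides 6  true
3) p = 6 ≠ 5, but v = 8 = 8 (second disjunct)  true
4) max(8, 6) = 8  true
5) w * p = -3 * 6 = -18, not -19  false
6) t + v = 6; 6 mod 7 = 6, not 5  false
7) values -3, 6, 8 are pairwise distinct  true
8) w * v = -3 * 8 = -24, not -27  false

The assignment fails constraints 1, 5, 6, and 8.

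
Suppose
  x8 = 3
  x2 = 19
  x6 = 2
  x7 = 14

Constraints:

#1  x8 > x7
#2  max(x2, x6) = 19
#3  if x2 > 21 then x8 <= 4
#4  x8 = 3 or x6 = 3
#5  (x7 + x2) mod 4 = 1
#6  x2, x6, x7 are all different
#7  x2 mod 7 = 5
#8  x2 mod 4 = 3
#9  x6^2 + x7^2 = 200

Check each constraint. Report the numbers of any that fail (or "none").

#1 x8 = 3, x7 = 14; 3 ≤ 14 (want >)  ✘
#2 max(19, 2) = 19  ✔
#3 x2 = 19, not > 21; antecedent false, conditional vacuously true  ✔
#4 x8 = 3 = 3 (first disjunct)  ✔
#5 x7 + x2 = 33; 33 mod 4 = 1  ✔
#6 values 19, 2, 14 are pairwise distinct  ✔
#7 19 mod 7 = 5  ✔
#8 19 mod 4 = 3  ✔
#9 x6^2 + x7^2 = 2^2 + 14^2 = 4 + 196 = 200  ✔

The assignment fails constraint 1.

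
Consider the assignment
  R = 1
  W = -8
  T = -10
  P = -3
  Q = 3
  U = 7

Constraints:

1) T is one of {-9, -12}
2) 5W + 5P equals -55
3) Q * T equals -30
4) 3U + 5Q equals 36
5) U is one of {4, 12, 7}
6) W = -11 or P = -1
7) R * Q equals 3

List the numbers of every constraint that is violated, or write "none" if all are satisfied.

1) T = -10 is not in {-9, -12}  false
2) 5W + 5P = 5(-8) + 5(-3) = -55  true
3) Q * T = 3 * (-10) = -30  true
4) 3U + 5Q = 3(7) + 5(3) = 36  true
5) U = 7 is in {4, 12, 7}  true
6) W = -8 ≠ -11 and P = -3 ≠ -1; both disjuncts false  false
7) R * Q = 1 * 3 = 3  true

The assignment fails constraints 1 and 6.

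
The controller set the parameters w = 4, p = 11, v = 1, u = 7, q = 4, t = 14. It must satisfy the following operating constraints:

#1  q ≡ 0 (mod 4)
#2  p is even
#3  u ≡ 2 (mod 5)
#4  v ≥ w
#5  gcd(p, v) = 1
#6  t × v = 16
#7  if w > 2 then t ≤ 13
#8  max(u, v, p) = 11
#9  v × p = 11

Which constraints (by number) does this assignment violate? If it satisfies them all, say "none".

#1 4 mod 4 = 0 — satisfied.
#2 p = 11 is odd — violated.
#3 7 mod 5 = 2 — satisfied.
#4 v = 1, w = 4; 1 < 4 (want ≥) — violated.
#5 gcd(11, 1) = 1 — satisfied.
#6 t × v = 14 × 1 = 14, not 16 — violated.
#7 w = 4 > 2, so we need t ≤ 13; but t = 14 > 13 — violated.
#8 max(7, 1, 11) = 11 — satisfied.
#9 v × p = 1 × 11 = 11 — satisfied.

Violated: 2, 4, 6, 7.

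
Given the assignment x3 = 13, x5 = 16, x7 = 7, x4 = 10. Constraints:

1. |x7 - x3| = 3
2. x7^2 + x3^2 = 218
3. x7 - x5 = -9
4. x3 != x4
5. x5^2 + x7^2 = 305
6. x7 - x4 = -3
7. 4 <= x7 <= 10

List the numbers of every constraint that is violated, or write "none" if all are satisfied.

1. |7 - 13| = 6, not 3  fails
2. x7^2 + x3^2 = 7^2 + 13^2 = 49 + 169 = 218  holds
3. x7 - x5 = 7 - 16 = -9  holds
4. x3 = 13, x4 = 10; distinct  holds
5. x5^2 + x7^2 = 16^2 + 7^2 = 256 + 49 = 305  holds
6. x7 - x4 = 7 - 10 = -3  holds
7. x7 = 7 lies in [4, 10]  holds

The assignment fails constraint 1.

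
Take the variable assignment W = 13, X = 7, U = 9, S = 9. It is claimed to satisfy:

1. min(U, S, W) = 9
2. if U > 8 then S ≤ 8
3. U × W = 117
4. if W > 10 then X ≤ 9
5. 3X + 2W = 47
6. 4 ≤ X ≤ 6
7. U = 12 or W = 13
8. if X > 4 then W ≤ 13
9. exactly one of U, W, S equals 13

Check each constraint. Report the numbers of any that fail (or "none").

1. min(9, 9, 13) = 9 — holds.
2. U = 9 > 8, so we need S ≤ 8; but S = 9 > 8 — does not hold.
3. U × W = 9 × 13 = 117 — holds.
4. W = 13 > 10, so we need X ≤ 9; X = 7 ≤ 9 — holds.
5. 3X + 2W = 3(7) + 2(13) = 47 — holds.
6. X = 7 is outside [4, 6] — does not hold.
7. U = 9 ≠ 12, but W = 13 = 13 (second disjunct) — holds.
8. X = 7 > 4, so we need W ≤ 13; W = 13 ≤ 13 — holds.
9. U=9, W=13, S=9; 1 of them equals 13 — holds.

No — constraints 2 and 6 are not satisfied.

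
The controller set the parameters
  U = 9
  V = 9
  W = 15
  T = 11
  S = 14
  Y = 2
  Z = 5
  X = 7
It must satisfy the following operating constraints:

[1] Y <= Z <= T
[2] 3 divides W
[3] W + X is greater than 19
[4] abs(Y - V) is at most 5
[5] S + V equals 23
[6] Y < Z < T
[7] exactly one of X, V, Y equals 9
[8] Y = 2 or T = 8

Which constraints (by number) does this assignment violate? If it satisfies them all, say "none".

Constraint 4 does not hold.

[1] values 2 <= 5 <= 11 — OK.
[2] 15 / 3 = 5, so 3 divides 15 — OK.
[3] W + X = 15 + 7 = 22; 22 > 19 — OK.
[4] abs(2 - 9) = 7; 7 > 5, exceeds bound 5 — violated.
[5] S + V = 14 + 9 = 23 — OK.
[6] values 2 < 5 < 11 — OK.
[7] X=7, V=9, Y=2; 1 of them equals 9 — OK.
[8] Y = 2 = 2 (first disjunct) — OK.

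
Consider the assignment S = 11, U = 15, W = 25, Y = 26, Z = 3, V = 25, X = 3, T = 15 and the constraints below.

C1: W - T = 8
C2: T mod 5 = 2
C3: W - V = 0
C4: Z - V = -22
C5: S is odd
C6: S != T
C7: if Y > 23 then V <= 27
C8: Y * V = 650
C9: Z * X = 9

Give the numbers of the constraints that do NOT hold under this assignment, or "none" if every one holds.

Constraints 1 and 2 are violated.

C1: W - T = 25 - 15 = 10, not 8  no
C2: 15 mod 5 = 0, not 2  no
C3: W - V = 25 - 25 = 0  yes
C4: Z - V = 3 - 25 = -22  yes
C5: S = 11 is odd  yes
C6: S = 11, T = 15; distinct  yes
C7: Y = 26 > 23, so we need V ≤ 27; V = 25 ≤ 27  yes
C8: Y * V = 26 * 25 = 650  yes
C9: Z * X = 3 * 3 = 9  yes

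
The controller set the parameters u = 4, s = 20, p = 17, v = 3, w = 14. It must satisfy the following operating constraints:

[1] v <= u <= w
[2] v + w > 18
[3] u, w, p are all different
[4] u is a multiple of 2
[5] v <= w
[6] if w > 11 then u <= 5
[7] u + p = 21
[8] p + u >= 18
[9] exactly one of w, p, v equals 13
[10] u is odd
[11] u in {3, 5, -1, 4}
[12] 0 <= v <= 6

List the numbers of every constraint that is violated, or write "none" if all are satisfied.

Constraints 2, 9, and 10 do not hold.

[1] values 3 <= 4 <= 14  OK
[2] v + w = 3 + 14 = 17; 17 ≤ 18, bound 18 not met  FAIL
[3] values 4, 14, 17 are pairwise distinct  OK
[4] 4 / 2 = 2, so 2 divides 4  OK
[5] v = 3, w = 14; 3 ≤ 14  OK
[6] w = 14 > 11, so we need u ≤ 5; u = 4 ≤ 5  OK
[7] u + p = 4 + 17 = 21  OK
[8] p + u = 17 + 4 = 21; 21 ≥ 18  OK
[9] w=14, p=17, v=3; 0 of them equal 13, not exactly one  FAIL
[10] u = 4 is even  FAIL
[11] u = 4 is in {3, 5, -1, 4}  OK
[12] v = 3 lies in [0, 6]  OK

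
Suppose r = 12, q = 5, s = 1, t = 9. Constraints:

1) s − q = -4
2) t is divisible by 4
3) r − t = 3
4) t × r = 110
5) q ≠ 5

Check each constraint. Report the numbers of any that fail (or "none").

1) s − q = 1 − 5 = -4 — OK.
2) 9 = 4×2 + 1, so 4 does not divide 9 — violated.
3) r − t = 12 − 9 = 3 — OK.
4) t × r = 9 × 12 = 108, not 110 — violated.
5) q = 5, but 5 is required to differ — violated.

Constraints 2, 4, 5 are violated.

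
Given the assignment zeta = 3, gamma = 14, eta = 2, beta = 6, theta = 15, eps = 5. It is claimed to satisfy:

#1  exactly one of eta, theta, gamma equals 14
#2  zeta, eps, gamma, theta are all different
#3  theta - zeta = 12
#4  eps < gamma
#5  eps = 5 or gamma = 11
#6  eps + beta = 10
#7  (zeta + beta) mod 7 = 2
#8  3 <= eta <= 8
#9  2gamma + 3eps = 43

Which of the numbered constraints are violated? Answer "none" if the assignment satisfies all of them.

#1 eta=2, theta=15, gamma=14; 1 of them equals 14 — satisfied.
#2 values 3, 5, 14, 15 are pairwise distinct — satisfied.
#3 theta - zeta = 15 - 3 = 12 — satisfied.
#4 eps = 5, gamma = 14; 5 < 14 — satisfied.
#5 eps = 5 = 5 (first disjunct) — satisfied.
#6 eps + beta = 5 + 6 = 11, not 10 — violated.
#7 zeta + beta = 9; 9 mod 7 = 2 — satisfied.
#8 eta = 2 is outside [3, 8] — violated.
#9 2gamma + 3eps = 2(14) + 3(5) = 43 — satisfied.

The assignment fails constraints 6 and 8.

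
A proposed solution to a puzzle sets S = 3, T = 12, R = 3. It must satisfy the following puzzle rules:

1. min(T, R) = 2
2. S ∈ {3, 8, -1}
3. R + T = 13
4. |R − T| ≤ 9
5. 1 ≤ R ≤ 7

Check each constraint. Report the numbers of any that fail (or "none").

1. min(12, 3) = 3, not 2  FAIL
2. S = 3 is in {3, 8, -1}  OK
3. R + T = 3 + 12 = 15, not 13  FAIL
4. |3 − 12| = 9; 9 ≤ 9  OK
5. R = 3 lies in [1, 7]  OK

No — constraints 1 and 3 are not satisfied.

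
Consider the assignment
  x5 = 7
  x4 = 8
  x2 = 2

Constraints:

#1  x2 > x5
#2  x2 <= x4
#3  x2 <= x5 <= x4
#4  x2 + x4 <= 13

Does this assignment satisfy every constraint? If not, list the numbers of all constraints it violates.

Violated: 1.

#1 x2 = 2, x5 = 7; 2 ≤ 7 (want >)  ✘
#2 x2 = 2, x4 = 8; 2 ≤ 8  ✔
#3 values 2 <= 7 <= 8  ✔
#4 x2 + x4 = 2 + 8 = 10; 10 ≤ 13  ✔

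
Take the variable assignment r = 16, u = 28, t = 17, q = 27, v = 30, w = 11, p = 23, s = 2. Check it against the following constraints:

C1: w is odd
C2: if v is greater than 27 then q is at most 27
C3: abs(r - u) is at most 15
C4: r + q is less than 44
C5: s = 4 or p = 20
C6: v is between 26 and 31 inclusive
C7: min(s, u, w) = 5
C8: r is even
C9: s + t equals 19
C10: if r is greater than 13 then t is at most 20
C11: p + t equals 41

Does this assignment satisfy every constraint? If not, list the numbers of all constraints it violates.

C1: w = 11 is odd — holds.
C2: v = 30 > 27, so we need q ≤ 27; q = 27 ≤ 27 — holds.
C3: abs(16 - 28) = 12; 12 ≤ 15 — holds.
C4: r + q = 16 + 27 = 43; 43 < 44 — holds.
C5: s = 2 ≠ 4 and p = 23 ≠ 20; both disjuncts false — fails.
C6: v = 30 lies in [26, 31] — holds.
C7: min(2, 28, 11) = 2, not 5 — fails.
C8: r = 16 is even — holds.
C9: s + t = 2 + 17 = 19 — holds.
C10: r = 16 > 13, so we need t ≤ 20; t = 17 ≤ 20 — holds.
C11: p + t = 23 + 17 = 40, not 41 — fails.

Violated: 5, 7, 11.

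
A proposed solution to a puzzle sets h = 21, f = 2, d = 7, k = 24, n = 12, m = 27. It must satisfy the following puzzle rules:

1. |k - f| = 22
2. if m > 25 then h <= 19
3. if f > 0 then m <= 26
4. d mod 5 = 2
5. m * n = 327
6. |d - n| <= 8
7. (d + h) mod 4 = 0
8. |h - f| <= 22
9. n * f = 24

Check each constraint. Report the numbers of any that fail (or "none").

1. |24 - 2| = 22 — holds.
2. m = 27 > 25, so we need h ≤ 19; but h = 21 > 19 — does not hold.
3. f = 2 > 0, so we need m ≤ 26; but m = 27 > 26 — does not hold.
4. 7 mod 5 = 2 — holds.
5. m * n = 27 * 12 = 324, not 327 — does not hold.
6. |7 - 12| = 5; 5 ≤ 8 — holds.
7. d + h = 28; 28 mod 4 = 0 — holds.
8. |21 - 2| = 19; 19 ≤ 22 — holds.
9. n * f = 12 * 2 = 24 — holds.

Constraints 2, 3, and 5 are violated.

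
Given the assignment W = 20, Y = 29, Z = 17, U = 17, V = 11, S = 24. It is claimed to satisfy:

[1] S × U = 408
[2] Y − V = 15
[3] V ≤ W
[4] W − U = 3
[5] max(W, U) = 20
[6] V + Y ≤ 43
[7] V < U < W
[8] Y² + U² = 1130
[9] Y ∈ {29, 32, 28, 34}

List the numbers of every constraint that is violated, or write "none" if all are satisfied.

Constraint 2 is violated.

[1] S × U = 24 × 17 = 408 — holds.
[2] Y − V = 29 − 11 = 18, not 15 — does not hold.
[3] V = 11, W = 20; 11 ≤ 20 — holds.
[4] W − U = 20 − 17 = 3 — holds.
[5] max(20, 17) = 20 — holds.
[6] V + Y = 11 + 29 = 40; 40 ≤ 43 — holds.
[7] values 11 < 17 < 20 — holds.
[8] Y² + U² = 29² + 17² = 841 + 289 = 1130 — holds.
[9] Y = 29 is in {29, 32, 28, 34} — holds.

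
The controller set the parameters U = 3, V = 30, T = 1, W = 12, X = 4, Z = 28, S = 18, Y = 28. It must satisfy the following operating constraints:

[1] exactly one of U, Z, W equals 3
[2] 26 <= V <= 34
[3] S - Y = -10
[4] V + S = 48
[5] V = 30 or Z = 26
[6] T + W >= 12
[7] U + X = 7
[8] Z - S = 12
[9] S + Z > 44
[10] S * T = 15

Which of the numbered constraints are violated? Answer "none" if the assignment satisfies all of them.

[1] U=3, Z=28, W=12; 1 of them equals 3  true
[2] V = 30 lies in [26, 34]  true
[3] S - Y = 18 - 28 = -10  true
[4] V + S = 30 + 18 = 48  true
[5] V = 30 = 30 (first disjunct)  true
[6] T + W = 1 + 12 = 13; 13 ≥ 12  true
[7] U + X = 3 + 4 = 7  true
[8] Z - S = 28 - 18 = 10, not 12  false
[9] S + Z = 18 + 28 = 46; 46 > 44  true
[10] S * T = 18 * 1 = 18, not 15  false

The assignment fails constraints 8 and 10.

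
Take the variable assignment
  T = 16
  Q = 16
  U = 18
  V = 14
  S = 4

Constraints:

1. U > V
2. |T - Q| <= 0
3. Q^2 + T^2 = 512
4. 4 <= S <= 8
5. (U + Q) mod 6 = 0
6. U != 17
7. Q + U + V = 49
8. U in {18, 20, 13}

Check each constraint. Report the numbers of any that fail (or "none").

The assignment fails constraints 5 and 7.

1. U = 18, V = 14; 18 > 14  ✓
2. |16 - 16| = 0; 0 ≤ 0  ✓
3. Q^2 + T^2 = 16^2 + 16^2 = 256 + 256 = 512  ✓
4. S = 4 lies in [4, 8]  ✓
5. U + Q = 34; 34 mod 6 = 4, not 0  ✗
6. U = 18, and 18 ≠ 17  ✓
7. Q + U + V = 16 + 18 + 14 = 48, not 49  ✗
8. U = 18 is in {18, 20, 13}  ✓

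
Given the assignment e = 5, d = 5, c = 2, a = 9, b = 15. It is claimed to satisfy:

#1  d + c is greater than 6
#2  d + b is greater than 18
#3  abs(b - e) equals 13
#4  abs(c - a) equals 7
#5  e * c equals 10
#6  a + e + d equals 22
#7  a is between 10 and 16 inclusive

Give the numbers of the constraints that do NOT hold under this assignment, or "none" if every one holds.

The assignment fails constraints 3, 6, 7.

#1 d + c = 5 + 2 = 7; 7 > 6 — holds.
#2 d + b = 5 + 15 = 20; 20 > 18 — holds.
#3 abs(15 - 5) = 10, not 13 — does not hold.
#4 abs(2 - 9) = 7 — holds.
#5 e * c = 5 * 2 = 10 — holds.
#6 a + e + d = 9 + 5 + 5 = 19, not 22 — does not hold.
#7 a = 9 is outside [10, 16] — does not hold.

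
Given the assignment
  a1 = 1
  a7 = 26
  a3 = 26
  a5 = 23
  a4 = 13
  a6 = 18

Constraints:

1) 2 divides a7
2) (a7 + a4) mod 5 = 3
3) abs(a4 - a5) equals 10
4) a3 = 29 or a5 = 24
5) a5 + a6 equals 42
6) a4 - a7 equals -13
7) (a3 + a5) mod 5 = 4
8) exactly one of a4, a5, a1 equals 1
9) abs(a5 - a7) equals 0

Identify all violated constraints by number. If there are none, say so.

Violated: 2, 4, 5, 9.

1) 26 / 2 = 13, so 2 divides 26 — satisfied.
2) a7 + a4 = 39; 39 mod 5 = 4, not 3 — violated.
3) abs(13 - 23) = 10 — satisfied.
4) a3 = 26 ≠ 29 and a5 = 23 ≠ 24; both disjuncts false — violated.
5) a5 + a6 = 23 + 18 = 41, not 42 — violated.
6) a4 - a7 = 13 - 26 = -13 — satisfied.
7) a3 + a5 = 49; 49 mod 5 = 4 — satisfied.
8) a4=13, a5=23, a1=1; 1 of them equals 1 — satisfied.
9) abs(23 - 26) = 3, not 0 — violated.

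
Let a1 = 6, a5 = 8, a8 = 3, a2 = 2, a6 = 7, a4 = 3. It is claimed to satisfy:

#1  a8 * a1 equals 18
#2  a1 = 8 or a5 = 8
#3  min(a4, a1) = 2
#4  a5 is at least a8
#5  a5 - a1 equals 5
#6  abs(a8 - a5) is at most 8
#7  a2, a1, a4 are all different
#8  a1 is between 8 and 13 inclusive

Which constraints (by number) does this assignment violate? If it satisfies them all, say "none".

Violated: 3, 5, and 8.

#1 a8 * a1 = 3 * 6 = 18  yes
#2 a1 = 6 ≠ 8, but a5 = 8 = 8 (second disjunct)  yes
#3 min(3, 6) = 3, not 2  no
#4 a5 = 8, a8 = 3; 8 ≥ 3  yes
#5 a5 - a1 = 8 - 6 = 2, not 5  no
#6 abs(3 - 8) = 5; 5 ≤ 8  yes
#7 values 2, 6, 3 are pairwise distinct  yes
#8 a1 = 6 is outside [8, 13]  no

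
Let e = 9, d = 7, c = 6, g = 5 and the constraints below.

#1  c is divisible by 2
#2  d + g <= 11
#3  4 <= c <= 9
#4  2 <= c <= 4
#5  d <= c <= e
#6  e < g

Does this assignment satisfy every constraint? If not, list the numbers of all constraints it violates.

#1 6 / 2 = 3, so 2 divides 6  true
#2 d + g = 7 + 5 = 12; 12 > 11, bound 11 not met  false
#3 c = 6 lies in [4, 9]  true
#4 c = 6 is outside [2, 4]  false
#5 values 7, 6, 9; d = 7 is not <= c = 6  false
#6 e = 9, g = 5; 9 ≥ 5 (want <)  false

Constraints 2, 4, 5, 6 do not hold.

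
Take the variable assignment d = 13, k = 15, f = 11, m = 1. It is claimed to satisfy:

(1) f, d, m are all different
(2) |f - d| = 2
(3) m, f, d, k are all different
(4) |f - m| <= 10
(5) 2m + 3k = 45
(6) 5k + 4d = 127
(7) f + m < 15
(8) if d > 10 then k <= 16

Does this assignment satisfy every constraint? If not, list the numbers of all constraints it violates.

Violated: 5.

(1) values 11, 13, 1 are pairwise distinct  yes
(2) |11 - 13| = 2  yes
(3) values 1, 11, 13, 15 are pairwise distinct  yes
(4) |11 - 1| = 10; 10 ≤ 10  yes
(5) 2m + 3k = 2(1) + 3(15) = 47, not 45  no
(6) 5k + 4d = 5(15) + 4(13) = 127  yes
(7) f + m = 11 + 1 = 12; 12 < 15  yes
(8) d = 13 > 10, so we need k ≤ 16; k = 15 ≤ 16  yes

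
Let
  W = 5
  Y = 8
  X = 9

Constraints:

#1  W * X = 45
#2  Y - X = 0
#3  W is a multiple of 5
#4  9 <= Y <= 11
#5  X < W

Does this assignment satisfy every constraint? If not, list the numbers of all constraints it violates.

#1 W * X = 5 * 9 = 45  ✓
#2 Y - X = 8 - 9 = -1, not 0  ✗
#3 5 / 5 = 1, so 5 divides 5  ✓
#4 Y = 8 is outside [9, 11]  ✗
#5 X = 9, W = 5; 9 ≥ 5 (want <)  ✗

Constraints 2, 4, 5 do not hold.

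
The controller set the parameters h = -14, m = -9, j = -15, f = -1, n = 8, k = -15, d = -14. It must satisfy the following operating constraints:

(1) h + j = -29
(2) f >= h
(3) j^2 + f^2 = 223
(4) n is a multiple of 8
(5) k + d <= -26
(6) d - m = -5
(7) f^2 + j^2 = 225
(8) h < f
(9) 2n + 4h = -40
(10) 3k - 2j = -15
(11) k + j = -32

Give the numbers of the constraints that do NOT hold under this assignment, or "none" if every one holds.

(1) h + j = -14 + (-15) = -29 — holds.
(2) f = -1, h = -14; -1 ≥ -14 — holds.
(3) j^2 + f^2 = (-15)^2 + (-1)^2 = 225 + 1 = 226, not 223 — does not hold.
(4) 8 / 8 = 1, so 8 divides 8 — holds.
(5) k + d = -15 + (-14) = -29; -29 ≤ -26 — holds.
(6) d - m = -14 - (-9) = -5 — holds.
(7) f^2 + j^2 = (-1)^2 + (-15)^2 = 1 + 225 = 226, not 225 — does not hold.
(8) h = -14, f = -1; -14 < -1 — holds.
(9) 2n + 4h = 2(8) + 4(-14) = -40 — holds.
(10) 3k - 2j = 3(-15) - 2(-15) = -15 — holds.
(11) k + j = -15 + (-15) = -30, not -32 — does not hold.

Constraints 3, 7, 11 do not hold.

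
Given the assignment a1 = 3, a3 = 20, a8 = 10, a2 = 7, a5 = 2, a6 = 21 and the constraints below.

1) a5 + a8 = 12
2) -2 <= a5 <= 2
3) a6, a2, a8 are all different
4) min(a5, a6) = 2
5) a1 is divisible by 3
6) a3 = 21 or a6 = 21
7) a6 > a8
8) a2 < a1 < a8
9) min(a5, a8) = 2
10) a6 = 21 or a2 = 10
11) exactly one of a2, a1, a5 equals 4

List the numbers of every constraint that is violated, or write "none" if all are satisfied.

No — constraints 8, 11 are not satisfied.

1) a5 + a8 = 2 + 10 = 12  holds
2) a5 = 2 lies in [-2, 2]  holds
3) values 21, 7, 10 are pairwise distinct  holds
4) min(2, 21) = 2  holds
5) 3 / 3 = 1, so 3 divides 3  holds
6) a3 = 20 ≠ 21, but a6 = 21 = 21 (second disjunct)  holds
7) a6 = 21, a8 = 10; 21 > 10  holds
8) values 7, 3, 10; a2 = 7 is not < a1 = 3  fails
9) min(2, 10) = 2  holds
10) a6 = 21 = 21 (first disjunct)  holds
11) a2=7, a1=3, a5=2; 0 of them equal 4, not exactly one  fails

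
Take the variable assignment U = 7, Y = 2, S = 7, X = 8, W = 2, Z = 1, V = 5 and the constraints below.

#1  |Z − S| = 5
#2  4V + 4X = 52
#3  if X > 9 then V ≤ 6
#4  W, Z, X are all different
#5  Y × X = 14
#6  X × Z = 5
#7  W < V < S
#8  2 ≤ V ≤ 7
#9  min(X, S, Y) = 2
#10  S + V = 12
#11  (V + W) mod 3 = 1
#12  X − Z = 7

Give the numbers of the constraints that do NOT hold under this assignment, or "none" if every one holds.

#1 |1 − 7| = 6, not 5 — violated.
#2 4V + 4X = 4(5) + 4(8) = 52 — OK.
#3 X = 8, not > 9; antecedent false, conditional vacuously true — OK.
#4 values 2, 1, 8 are pairwise distinct — OK.
#5 Y × X = 2 × 8 = 16, not 14 — violated.
#6 X × Z = 8 × 1 = 8, not 5 — violated.
#7 values 2 < 5 < 7 — OK.
#8 V = 5 lies in [2, 7] — OK.
#9 min(8, 7, 2) = 2 — OK.
#10 S + V = 7 + 5 = 12 — OK.
#11 V + W = 7; 7 mod 3 = 1 — OK.
#12 X − Z = 8 − 1 = 7 — OK.

The assignment fails constraints 1, 5, and 6.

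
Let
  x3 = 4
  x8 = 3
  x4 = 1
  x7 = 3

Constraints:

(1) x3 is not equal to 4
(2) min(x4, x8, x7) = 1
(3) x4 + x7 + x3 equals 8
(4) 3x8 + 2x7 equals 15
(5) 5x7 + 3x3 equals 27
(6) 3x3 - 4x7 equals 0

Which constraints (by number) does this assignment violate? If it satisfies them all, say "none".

The assignment fails constraint 1.

(1) x3 = 4, but 4 is required to differ  ✗
(2) min(1, 3, 3) = 1  ✓
(3) x4 + x7 + x3 = 1 + 3 + 4 = 8  ✓
(4) 3x8 + 2x7 = 3(3) + 2(3) = 15  ✓
(5) 5x7 + 3x3 = 5(3) + 3(4) = 27  ✓
(6) 3x3 - 4x7 = 3(4) - 4(3) = 0  ✓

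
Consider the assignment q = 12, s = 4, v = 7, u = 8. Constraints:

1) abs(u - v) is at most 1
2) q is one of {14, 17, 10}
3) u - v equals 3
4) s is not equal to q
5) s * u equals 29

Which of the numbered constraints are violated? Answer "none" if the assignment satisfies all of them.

1) abs(8 - 7) = 1; 1 ≤ 1 — satisfied.
2) q = 12 is not in {14, 17, 10} — violated.
3) u - v = 8 - 7 = 1, not 3 — violated.
4) s = 4, q = 12; distinct — satisfied.
5) s * u = 4 * 8 = 32, not 29 — violated.

No — constraints 2, 3, 5 are not satisfied.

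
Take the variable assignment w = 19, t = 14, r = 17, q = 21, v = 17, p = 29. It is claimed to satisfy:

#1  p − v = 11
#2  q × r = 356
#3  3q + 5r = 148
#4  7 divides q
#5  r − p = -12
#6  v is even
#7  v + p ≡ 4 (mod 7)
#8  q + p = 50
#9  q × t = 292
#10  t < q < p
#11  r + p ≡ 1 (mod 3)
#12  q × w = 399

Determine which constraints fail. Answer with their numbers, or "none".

No — constraints 1, 2, 6, and 9 are not satisfied.

#1 p − v = 29 − 17 = 12, not 11  no
#2 q × r = 21 × 17 = 357, not 356  no
#3 3q + 5r = 3(21) + 5(17) = 148  yes
#4 21 / 7 = 3, so 7 divides 21  yes
#5 r − p = 17 − 29 = -12  yes
#6 v = 17 is odd  no
#7 v + p = 46; 46 mod 7 = 4  yes
#8 q + p = 21 + 29 = 50  yes
#9 q × t = 21 × 14 = 294, not 292  no
#10 values 14 < 21 < 29  yes
#11 r + p = 46; 46 mod 3 = 1  yes
#12 q × w = 21 × 19 = 399  yes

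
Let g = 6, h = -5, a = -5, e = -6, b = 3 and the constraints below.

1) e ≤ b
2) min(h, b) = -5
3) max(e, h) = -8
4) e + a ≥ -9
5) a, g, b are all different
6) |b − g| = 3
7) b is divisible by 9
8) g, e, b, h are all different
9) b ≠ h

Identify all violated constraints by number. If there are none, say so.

The assignment fails constraints 3, 4, and 7.

1) e = -6, b = 3; -6 ≤ 3 — OK.
2) min(-5, 3) = -5 — OK.
3) max(-6, -5) = -5, not -8 — violated.
4) e + a = -6 + (-5) = -11; -11 < -9, bound -9 not met — violated.
5) values -5, 6, 3 are pairwise distinct — OK.
6) |3 − 6| = 3 — OK.
7) 3 = 9×0 + 3, so 9 does not divide 3 — violated.
8) values 6, -6, 3, -5 are pairwise distinct — OK.
9) b = 3, h = -5; distinct — OK.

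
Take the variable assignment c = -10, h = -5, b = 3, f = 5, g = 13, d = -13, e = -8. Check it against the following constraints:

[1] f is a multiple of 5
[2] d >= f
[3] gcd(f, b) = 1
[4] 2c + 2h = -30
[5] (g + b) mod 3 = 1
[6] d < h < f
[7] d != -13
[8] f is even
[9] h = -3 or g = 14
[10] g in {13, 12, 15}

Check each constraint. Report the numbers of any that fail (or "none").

[1] 5 / 5 = 1, so 5 divides 5  true
[2] d = -13, f = 5; -13 < 5 (want ≥)  false
[3] gcd(5, 3) = 1  true
[4] 2c + 2h = 2(-10) + 2(-5) = -30  true
[5] g + b = 16; 16 mod 3 = 1  true
[6] values -13 < -5 < 5  true
[7] d = -13, but -13 is required to differ  false
[8] f = 5 is odd  false
[9] h = -5 ≠ -3 and g = 13 ≠ 14; both disjuncts false  false
[10] g = 13 is in {13, 12, 15}  true

Constraints 2, 7, 8, and 9 are violated.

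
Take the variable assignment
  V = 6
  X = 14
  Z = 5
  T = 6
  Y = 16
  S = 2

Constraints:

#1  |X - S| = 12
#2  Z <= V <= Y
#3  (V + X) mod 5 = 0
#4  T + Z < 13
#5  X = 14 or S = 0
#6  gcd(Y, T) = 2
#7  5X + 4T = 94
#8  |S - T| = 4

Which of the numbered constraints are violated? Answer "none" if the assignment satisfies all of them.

No violations.

#1 |14 - 2| = 12  ✔
#2 values 5 <= 6 <= 16  ✔
#3 V + X = 20; 20 mod 5 = 0  ✔
#4 T + Z = 6 + 5 = 11; 11 < 13  ✔
#5 X = 14 = 14 (first disjunct)  ✔
#6 gcd(16, 6) = 2  ✔
#7 5X + 4T = 5(14) + 4(6) = 94  ✔
#8 |2 - 6| = 4  ✔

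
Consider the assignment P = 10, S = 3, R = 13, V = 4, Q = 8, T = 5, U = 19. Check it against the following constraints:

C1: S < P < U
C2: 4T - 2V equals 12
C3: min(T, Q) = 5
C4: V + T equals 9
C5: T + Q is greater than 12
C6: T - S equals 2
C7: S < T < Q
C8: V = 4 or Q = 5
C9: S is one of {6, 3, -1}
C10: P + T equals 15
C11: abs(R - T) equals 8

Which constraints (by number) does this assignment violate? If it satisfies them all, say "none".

The assignment satisfies every constraint.

C1: values 3 < 10 < 19  yes
C2: 4T - 2V = 4(5) - 2(4) = 12  yes
C3: min(5, 8) = 5  yes
C4: V + T = 4 + 5 = 9  yes
C5: T + Q = 5 + 8 = 13; 13 > 12  yes
C6: T - S = 5 - 3 = 2  yes
C7: values 3 < 5 < 8  yes
C8: V = 4 = 4 (first disjunct)  yes
C9: S = 3 is in {6, 3, -1}  yes
C10: P + T = 10 + 5 = 15  yes
C11: abs(13 - 5) = 8  yes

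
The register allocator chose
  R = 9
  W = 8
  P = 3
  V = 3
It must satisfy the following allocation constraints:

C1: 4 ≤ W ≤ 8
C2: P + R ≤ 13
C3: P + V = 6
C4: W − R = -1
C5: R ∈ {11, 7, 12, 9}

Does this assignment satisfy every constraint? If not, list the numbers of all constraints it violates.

C1: W = 8 lies in [4, 8]  yes
C2: P + R = 3 + 9 = 12; 12 ≤ 13  yes
C3: P + V = 3 + 3 = 6  yes
C4: W − R = 8 − 9 = -1  yes
C5: R = 9 is in {11, 7, 12, 9}  yes

The assignment satisfies every constraint.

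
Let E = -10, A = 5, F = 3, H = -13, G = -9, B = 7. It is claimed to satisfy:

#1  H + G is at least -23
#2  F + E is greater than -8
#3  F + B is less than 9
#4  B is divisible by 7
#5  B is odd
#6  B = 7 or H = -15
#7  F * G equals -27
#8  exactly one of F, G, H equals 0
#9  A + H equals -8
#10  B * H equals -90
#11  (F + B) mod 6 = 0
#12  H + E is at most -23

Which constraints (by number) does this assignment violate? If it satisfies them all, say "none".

Violated: 3, 8, 10, and 11.

#1 H + G = -13 + (-9) = -22; -22 ≥ -23 — satisfied.
#2 F + E = 3 + (-10) = -7; -7 > -8 — satisfied.
#3 F + B = 3 + 7 = 10; 10 ≥ 9, bound 9 not met — violated.
#4 7 / 7 = 1, so 7 divides 7 — satisfied.
#5 B = 7 is odd — satisfied.
#6 B = 7 = 7 (first disjunct) — satisfied.
#7 F * G = 3 * (-9) = -27 — satisfied.
#8 F=3, G=-9, H=-13; 0 of them equal 0, not exactly one — violated.
#9 A + H = 5 + (-13) = -8 — satisfied.
#10 B * H = 7 * (-13) = -91, not -90 — violated.
#11 F + B = 10; 10 mod 6 = 4, not 0 — violated.
#12 H + E = -13 + (-10) = -23; -23 ≤ -23 — satisfied.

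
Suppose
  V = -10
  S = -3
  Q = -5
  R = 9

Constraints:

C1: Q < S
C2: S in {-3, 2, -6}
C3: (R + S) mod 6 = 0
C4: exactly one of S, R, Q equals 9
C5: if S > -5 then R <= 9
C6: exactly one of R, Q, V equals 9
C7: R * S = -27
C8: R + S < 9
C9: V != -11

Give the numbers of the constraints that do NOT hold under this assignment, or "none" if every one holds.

The assignment satisfies every constraint.

C1: Q = -5, S = -3; -5 < -3  OK
C2: S = -3 is in {-3, 2, -6}  OK
C3: R + S = 6; 6 mod 6 = 0  OK
C4: S=-3, R=9, Q=-5; 1 of them equals 9  OK
C5: S = -3 > -5, so we need R ≤ 9; R = 9 ≤ 9  OK
C6: R=9, Q=-5, V=-10; 1 of them equals 9  OK
C7: R * S = 9 * (-3) = -27  OK
C8: R + S = 9 + (-3) = 6; 6 < 9  OK
C9: V = -10, and -10 ≠ -11  OK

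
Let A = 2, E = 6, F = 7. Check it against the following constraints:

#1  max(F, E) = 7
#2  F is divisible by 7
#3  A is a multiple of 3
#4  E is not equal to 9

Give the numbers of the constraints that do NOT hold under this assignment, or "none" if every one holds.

#1 max(7, 6) = 7 — OK.
#2 7 / 7 = 1, so 7 divides 7 — OK.
#3 2 = 3*0 + 2, so 3 does not divide 2 — violated.
#4 E = 6, and 6 ≠ 9 — OK.

The assignment fails constraint 3.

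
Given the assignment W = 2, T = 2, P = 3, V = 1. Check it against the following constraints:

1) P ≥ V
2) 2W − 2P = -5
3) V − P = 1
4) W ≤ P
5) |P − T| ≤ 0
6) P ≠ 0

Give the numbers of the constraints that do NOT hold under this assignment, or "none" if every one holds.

Constraints 2, 3, and 5 do not hold.

1) P = 3, V = 1; 3 ≥ 1  OK
2) 2W − 2P = 2(2) − 2(3) = -2, not -5  FAIL
3) V − P = 1 − 3 = -2, not 1  FAIL
4) W = 2, P = 3; 2 ≤ 3  OK
5) |3 − 2| = 1; 1 > 0, exceeds bound 0  FAIL
6) P = 3, and 3 ≠ 0  OK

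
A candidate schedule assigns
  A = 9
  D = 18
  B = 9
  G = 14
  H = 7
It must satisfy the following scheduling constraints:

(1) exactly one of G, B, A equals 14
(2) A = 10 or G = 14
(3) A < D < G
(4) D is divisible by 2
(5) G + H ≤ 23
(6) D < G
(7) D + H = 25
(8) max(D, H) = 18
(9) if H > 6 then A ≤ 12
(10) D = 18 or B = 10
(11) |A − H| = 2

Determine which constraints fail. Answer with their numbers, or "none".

(1) G=14, B=9, A=9; 1 of them equals 14 — holds.
(2) A = 9 ≠ 10, but G = 14 = 14 (second disjunct) — holds.
(3) values 9, 18, 14; D = 18 is not < G = 14 — fails.
(4) 18 / 2 = 9, so 2 divides 18 — holds.
(5) G + H = 14 + 7 = 21; 21 ≤ 23 — holds.
(6) D = 18, G = 14; 18 ≥ 14 (want <) — fails.
(7) D + H = 18 + 7 = 25 — holds.
(8) max(18, 7) = 18 — holds.
(9) H = 7 > 6, so we need A ≤ 12; A = 9 ≤ 12 — holds.
(10) D = 18 = 18 (first disjunct) — holds.
(11) |9 − 7| = 2 — holds.

No — constraints 3, 6 are not satisfied.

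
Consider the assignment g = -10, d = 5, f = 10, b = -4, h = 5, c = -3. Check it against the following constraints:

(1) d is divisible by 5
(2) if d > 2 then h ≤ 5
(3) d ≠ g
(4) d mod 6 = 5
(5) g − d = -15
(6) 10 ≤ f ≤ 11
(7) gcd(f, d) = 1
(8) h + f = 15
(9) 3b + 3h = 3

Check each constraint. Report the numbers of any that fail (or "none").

Constraint 7 does not hold.

(1) 5 / 5 = 1, so 5 divides 5 — holds.
(2) d = 5 > 2, so we need h ≤ 5; h = 5 ≤ 5 — holds.
(3) d = 5, g = -10; distinct — holds.
(4) 5 mod 6 = 5 — holds.
(5) g − d = -10 − 5 = -15 — holds.
(6) f = 10 lies in [10, 11] — holds.
(7) gcd(10, 5) = 5, not 1 — fails.
(8) h + f = 5 + 10 = 15 — holds.
(9) 3b + 3h = 3(-4) + 3(5) = 3 — holds.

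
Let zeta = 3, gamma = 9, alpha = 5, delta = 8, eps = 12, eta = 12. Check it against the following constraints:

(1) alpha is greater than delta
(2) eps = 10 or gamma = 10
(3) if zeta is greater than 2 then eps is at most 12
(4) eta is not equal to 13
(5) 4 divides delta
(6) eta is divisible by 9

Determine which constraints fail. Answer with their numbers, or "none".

The assignment fails constraints 1, 2, and 6.

(1) alpha = 5, delta = 8; 5 ≤ 8 (want >)  fails
(2) eps = 12 ≠ 10 and gamma = 9 ≠ 10; both disjuncts false  fails
(3) zeta = 3 > 2, so we need eps ≤ 12; eps = 12 ≤ 12  holds
(4) eta = 12, and 12 ≠ 13  holds
(5) 8 / 4 = 2, so 4 divides 8  holds
(6) 12 = 9*1 + 3, so 9 does not divide 12  fails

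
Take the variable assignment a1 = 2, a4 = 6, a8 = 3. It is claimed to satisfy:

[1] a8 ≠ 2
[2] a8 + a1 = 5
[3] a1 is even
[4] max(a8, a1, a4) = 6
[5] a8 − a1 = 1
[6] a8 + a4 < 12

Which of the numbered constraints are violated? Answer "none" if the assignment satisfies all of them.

[1] a8 = 3, and 3 ≠ 2  true
[2] a8 + a1 = 3 + 2 = 5  true
[3] a1 = 2 is even  true
[4] max(3, 2, 6) = 6  true
[5] a8 − a1 = 3 − 2 = 1  true
[6] a8 + a4 = 3 + 6 = 9; 9 < 12  true

The assignment satisfies every constraint.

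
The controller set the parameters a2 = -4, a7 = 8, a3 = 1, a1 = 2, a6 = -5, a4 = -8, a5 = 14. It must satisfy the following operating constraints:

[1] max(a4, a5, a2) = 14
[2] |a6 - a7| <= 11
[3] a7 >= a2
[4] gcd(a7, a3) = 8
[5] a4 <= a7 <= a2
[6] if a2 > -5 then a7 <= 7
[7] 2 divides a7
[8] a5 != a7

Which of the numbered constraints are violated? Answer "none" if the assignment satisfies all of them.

The assignment fails constraints 2, 4, 5, and 6.

[1] max(-8, 14, -4) = 14 — OK.
[2] |-5 - 8| = 13; 13 > 11, exceeds bound 11 — violated.
[3] a7 = 8, a2 = -4; 8 ≥ -4 — OK.
[4] gcd(8, 1) = 1, not 8 — violated.
[5] values -8, 8, -4; a7 = 8 is not <= a2 = -4 — violated.
[6] a2 = -4 > -5, so we need a7 ≤ 7; but a7 = 8 > 7 — violated.
[7] 8 / 2 = 4, so 2 divides 8 — OK.
[8] a5 = 14, a7 = 8; distinct — OK.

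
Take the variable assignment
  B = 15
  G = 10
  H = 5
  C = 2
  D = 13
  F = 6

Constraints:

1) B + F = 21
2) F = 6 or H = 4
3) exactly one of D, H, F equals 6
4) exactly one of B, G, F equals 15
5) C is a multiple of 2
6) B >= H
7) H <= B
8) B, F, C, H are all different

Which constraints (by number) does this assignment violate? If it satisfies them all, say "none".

All constraints are satisfied.

1) B + F = 15 + 6 = 21 — holds.
2) F = 6 = 6 (first disjunct) — holds.
3) D=13, H=5, F=6; 1 of them equals 6 — holds.
4) B=15, G=10, F=6; 1 of them equals 15 — holds.
5) 2 / 2 = 1, so 2 divides 2 — holds.
6) B = 15, H = 5; 15 ≥ 5 — holds.
7) H = 5, B = 15; 5 ≤ 15 — holds.
8) values 15, 6, 2, 5 are pairwise distinct — holds.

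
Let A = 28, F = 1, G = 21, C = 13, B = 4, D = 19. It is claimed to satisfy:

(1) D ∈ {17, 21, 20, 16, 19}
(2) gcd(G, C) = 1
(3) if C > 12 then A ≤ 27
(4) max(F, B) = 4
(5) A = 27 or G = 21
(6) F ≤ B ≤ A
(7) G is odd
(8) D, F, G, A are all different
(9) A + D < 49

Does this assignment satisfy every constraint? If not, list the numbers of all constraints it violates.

(1) D = 19 is in {17, 21, 20, 16, 19}  holds
(2) gcd(21, 13) = 1  holds
(3) C = 13 > 12, so we need A ≤ 27; but A = 28 > 27  fails
(4) max(1, 4) = 4  holds
(5) A = 28 ≠ 27, but G = 21 = 21 (second disjunct)  holds
(6) values 1 ≤ 4 ≤ 28  holds
(7) G = 21 is odd  holds
(8) values 19, 1, 21, 28 are pairwise distinct  holds
(9) A + D = 28 + 19 = 47; 47 < 49  holds

The assignment fails constraint 3.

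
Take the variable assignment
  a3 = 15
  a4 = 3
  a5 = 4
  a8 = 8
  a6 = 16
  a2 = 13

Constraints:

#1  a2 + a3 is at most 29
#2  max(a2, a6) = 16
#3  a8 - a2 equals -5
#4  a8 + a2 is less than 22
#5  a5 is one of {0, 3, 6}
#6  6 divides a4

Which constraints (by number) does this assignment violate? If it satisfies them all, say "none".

No — constraints 5 and 6 are not satisfied.

#1 a2 + a3 = 13 + 15 = 28; 28 ≤ 29 — holds.
#2 max(13, 16) = 16 — holds.
#3 a8 - a2 = 8 - 13 = -5 — holds.
#4 a8 + a2 = 8 + 13 = 21; 21 < 22 — holds.
#5 a5 = 4 is not in {0, 3, 6} — fails.
#6 3 = 6*0 + 3, so 6 does not divide 3 — fails.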